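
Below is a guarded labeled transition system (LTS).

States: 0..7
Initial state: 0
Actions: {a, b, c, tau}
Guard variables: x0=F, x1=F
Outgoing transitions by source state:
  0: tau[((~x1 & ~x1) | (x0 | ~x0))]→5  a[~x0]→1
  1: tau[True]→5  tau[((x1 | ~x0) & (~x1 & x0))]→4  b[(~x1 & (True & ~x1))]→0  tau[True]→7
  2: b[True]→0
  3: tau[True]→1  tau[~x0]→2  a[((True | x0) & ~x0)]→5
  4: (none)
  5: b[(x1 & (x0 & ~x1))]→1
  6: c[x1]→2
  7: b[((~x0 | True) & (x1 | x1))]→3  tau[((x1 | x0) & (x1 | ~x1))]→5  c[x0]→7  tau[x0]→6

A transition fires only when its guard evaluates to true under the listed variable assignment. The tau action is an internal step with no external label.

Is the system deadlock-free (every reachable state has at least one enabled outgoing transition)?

Answer: DEADLOCK at state 5

Working:
Reachable = {0,1,5,7}
  0: a→1  tau→5  [deg 2]
  1: b→0  tau→5  tau→7  [deg 3]
  5: ∅  [no exit]
  7: ∅  [no exit]
witness 5: tau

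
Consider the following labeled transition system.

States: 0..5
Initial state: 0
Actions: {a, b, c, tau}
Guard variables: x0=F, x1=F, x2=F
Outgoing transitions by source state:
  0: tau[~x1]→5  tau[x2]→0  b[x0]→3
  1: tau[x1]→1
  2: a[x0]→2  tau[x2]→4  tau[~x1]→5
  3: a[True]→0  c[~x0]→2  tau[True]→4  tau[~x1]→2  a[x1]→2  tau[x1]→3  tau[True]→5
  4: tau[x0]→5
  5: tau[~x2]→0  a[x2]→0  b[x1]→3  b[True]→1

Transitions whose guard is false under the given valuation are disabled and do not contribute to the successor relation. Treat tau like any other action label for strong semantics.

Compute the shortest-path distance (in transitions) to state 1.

Answer: 2

Trace:
Layered search for 1:
  Layer 0: {0}
  Layer 1: {5}
  Layer 2: {1}
depth(1)=2, e.g. tau·b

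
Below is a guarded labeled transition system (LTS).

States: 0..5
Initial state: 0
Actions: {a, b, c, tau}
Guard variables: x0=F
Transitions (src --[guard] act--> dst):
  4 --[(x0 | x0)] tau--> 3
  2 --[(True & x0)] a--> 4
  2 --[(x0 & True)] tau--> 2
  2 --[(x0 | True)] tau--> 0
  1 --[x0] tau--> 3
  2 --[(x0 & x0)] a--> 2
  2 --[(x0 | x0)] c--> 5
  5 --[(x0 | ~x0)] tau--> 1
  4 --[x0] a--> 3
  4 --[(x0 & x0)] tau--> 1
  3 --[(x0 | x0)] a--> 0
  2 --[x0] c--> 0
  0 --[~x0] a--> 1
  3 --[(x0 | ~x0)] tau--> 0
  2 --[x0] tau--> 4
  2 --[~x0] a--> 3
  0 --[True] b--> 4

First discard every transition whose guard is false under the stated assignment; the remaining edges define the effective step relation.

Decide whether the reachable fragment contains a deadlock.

Reachable = {0,1,4}
  0: a→1  b→4  [2 exit(s)]
  1: ∅  [STUCK]
  4: ∅  [STUCK]
Path to 1: a

Answer: DEADLOCK at state 1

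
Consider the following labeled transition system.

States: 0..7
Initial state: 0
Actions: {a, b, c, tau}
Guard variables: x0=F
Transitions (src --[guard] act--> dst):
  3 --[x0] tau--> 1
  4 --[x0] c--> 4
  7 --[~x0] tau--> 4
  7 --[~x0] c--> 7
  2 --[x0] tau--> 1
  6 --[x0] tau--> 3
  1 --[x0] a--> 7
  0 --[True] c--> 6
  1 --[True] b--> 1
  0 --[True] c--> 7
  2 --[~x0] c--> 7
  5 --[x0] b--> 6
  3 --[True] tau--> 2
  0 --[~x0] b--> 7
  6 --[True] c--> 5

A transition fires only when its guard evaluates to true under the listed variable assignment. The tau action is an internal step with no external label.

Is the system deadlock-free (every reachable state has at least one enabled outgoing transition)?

Answer: DEADLOCK at state 4

Analysis:
Reach set: {0,4,5,6,7}
  0: b→7  c→6  c→7  [3 out]
  4: ∅  [deadlock]
  5: ∅  [deadlock]
  6: c→5  [1 out]
  7: c→7  tau→4  [2 out]
trace reaching 4: c·tau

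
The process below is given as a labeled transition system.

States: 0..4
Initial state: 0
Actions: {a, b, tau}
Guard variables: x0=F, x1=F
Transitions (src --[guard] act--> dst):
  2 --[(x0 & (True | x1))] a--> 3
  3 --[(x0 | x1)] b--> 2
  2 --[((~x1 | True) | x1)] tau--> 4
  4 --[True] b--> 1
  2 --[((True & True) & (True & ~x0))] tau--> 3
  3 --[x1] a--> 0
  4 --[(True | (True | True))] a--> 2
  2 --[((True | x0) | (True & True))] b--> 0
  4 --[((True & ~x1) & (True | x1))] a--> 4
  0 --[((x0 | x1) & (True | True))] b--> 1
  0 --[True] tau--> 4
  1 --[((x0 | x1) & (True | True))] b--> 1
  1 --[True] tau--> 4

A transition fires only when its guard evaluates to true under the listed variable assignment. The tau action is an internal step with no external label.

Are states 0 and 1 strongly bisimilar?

Compute ~ classes (split until stable):
  P[0] = {{0,1,2,3,4}}
  P[1] = {{0,1},{2},{3},{4}}
stable after 2 split(s): 4 block(s)
class of 0: {0,1}; class of 1: {0,1}

Answer: BISIMILAR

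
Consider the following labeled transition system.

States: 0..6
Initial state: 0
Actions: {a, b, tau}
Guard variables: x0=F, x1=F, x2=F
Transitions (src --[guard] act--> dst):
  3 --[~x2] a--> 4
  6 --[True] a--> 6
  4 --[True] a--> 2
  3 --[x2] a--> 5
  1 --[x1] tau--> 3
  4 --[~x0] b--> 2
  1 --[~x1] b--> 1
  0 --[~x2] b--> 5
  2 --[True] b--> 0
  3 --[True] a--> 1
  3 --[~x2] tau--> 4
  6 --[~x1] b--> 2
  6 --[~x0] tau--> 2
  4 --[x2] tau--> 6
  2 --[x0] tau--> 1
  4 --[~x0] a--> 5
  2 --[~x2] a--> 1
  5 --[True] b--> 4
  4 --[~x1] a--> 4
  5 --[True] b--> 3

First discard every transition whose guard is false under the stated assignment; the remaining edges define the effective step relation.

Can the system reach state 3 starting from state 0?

16 transition(s) survive guard evaluation.
depth 0: {0}
depth 1: {5}  total {0,5}
depth 2: {3,4}  total {0,3,4,5}
depth 3: {1,2}  total {0,1,2,3,4,5}
R = {0,1,2,3,4,5}
Path to 3: b·b

Answer: REACHABLE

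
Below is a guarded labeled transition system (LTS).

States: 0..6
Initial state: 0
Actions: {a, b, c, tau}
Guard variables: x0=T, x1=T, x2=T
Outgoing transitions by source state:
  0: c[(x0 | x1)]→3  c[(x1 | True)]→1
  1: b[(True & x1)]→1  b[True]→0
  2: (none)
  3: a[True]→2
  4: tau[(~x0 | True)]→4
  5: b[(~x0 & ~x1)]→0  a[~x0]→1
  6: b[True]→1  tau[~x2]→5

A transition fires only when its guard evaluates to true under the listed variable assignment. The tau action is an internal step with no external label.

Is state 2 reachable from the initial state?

Answer: REACHABLE

Trace:
7 transition(s) survive guard evaluation.
depth 0: {0}
depth 1: {1,3}  cumulative {0,1,3}
depth 2: {2}  cumulative {0,1,2,3}
R = {0,1,2,3}
witness 2: c·a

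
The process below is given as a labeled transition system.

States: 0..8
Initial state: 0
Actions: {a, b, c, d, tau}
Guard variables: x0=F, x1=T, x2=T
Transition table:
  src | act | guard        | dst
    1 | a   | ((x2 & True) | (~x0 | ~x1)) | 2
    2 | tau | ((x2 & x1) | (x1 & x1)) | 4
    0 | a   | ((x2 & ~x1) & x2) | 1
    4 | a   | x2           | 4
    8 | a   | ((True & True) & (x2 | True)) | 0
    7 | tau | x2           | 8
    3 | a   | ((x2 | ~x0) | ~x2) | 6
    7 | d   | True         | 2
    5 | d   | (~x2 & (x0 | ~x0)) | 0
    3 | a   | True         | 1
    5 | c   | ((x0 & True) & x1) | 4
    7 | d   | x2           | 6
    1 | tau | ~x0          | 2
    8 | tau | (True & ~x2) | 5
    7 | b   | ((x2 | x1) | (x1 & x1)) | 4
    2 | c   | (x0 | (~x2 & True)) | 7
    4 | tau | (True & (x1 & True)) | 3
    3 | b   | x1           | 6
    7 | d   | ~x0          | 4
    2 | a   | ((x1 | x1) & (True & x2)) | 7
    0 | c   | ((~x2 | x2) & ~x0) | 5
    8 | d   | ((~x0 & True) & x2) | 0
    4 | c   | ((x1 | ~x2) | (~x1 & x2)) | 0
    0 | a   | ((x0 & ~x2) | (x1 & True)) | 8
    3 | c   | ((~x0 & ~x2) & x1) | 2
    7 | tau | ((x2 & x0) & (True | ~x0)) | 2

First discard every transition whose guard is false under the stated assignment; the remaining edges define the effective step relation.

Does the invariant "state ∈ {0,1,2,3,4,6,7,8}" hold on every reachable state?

Answer: INVARIANT VIOLATED at state 5

Trace:
Allowed set {0,1,2,3,4,6,7,8}
R = {0,5,8}
  0: safe
  5: outside
  8: safe
counterexample path to 5: c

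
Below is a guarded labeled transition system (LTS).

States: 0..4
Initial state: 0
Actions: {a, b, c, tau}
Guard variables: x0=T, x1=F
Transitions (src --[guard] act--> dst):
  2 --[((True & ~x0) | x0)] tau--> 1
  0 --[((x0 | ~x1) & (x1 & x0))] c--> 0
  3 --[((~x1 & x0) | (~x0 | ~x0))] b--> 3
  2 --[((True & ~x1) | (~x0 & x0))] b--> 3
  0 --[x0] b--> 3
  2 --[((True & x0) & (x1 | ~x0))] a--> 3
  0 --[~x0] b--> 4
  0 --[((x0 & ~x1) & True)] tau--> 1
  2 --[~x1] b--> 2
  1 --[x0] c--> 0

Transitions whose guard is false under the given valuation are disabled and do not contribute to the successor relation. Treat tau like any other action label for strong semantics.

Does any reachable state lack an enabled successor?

Answer: DEADLOCK-FREE

Analysis:
Reachable = {0,1,3}
  0: b→3  tau→1  [2 exit(s)]
  1: c→0  [1 exit(s)]
  3: b→3  [1 exit(s)]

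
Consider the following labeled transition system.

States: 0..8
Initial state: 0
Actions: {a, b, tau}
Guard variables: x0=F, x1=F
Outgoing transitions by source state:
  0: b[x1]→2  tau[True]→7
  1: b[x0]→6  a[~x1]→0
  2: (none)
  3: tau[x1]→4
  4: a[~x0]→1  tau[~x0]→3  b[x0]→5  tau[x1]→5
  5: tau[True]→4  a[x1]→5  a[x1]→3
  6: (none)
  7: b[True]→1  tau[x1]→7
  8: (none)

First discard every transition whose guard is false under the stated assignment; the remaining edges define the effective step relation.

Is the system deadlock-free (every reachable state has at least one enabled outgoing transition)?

Reachable = {0,1,7}
  0: tau→7  [1 exit(s)]
  1: a→0  [1 exit(s)]
  7: b→1  [1 exit(s)]

Answer: DEADLOCK-FREE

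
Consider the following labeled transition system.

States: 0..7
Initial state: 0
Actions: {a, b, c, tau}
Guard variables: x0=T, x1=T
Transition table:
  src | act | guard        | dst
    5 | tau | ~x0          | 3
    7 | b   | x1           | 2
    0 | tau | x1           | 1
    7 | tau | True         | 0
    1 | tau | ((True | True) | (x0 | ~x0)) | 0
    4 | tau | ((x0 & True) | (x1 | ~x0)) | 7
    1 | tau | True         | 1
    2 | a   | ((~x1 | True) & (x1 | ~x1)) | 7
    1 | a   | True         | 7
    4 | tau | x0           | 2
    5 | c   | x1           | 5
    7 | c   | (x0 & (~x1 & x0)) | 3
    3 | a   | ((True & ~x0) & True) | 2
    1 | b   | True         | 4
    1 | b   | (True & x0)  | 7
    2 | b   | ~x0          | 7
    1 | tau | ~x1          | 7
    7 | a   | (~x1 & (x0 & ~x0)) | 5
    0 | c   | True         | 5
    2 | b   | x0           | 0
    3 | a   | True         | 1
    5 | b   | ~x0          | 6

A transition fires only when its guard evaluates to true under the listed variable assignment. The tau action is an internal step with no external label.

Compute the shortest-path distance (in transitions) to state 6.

BFS to 6:
  L0 = {0}
  L1 = {1,5}
  L2 = {4,7}
  L3 = {2}
6 never appears.

Answer: UNREACHABLE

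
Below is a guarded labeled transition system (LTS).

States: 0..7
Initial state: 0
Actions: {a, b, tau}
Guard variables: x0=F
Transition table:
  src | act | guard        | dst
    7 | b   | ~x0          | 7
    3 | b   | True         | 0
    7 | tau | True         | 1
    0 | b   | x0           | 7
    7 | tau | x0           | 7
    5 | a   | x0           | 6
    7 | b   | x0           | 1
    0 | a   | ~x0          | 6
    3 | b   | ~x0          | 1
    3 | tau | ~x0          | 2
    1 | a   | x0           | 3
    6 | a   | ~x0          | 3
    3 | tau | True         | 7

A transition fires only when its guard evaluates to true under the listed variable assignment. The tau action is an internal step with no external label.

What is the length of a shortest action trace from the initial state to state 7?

Layered search for 7:
  Layer 0: {0}
  Layer 1: {6}
  Layer 2: {3}
  Layer 3: {1,2,7}
first hit 7 at d=3 via a·a·tau

Answer: 3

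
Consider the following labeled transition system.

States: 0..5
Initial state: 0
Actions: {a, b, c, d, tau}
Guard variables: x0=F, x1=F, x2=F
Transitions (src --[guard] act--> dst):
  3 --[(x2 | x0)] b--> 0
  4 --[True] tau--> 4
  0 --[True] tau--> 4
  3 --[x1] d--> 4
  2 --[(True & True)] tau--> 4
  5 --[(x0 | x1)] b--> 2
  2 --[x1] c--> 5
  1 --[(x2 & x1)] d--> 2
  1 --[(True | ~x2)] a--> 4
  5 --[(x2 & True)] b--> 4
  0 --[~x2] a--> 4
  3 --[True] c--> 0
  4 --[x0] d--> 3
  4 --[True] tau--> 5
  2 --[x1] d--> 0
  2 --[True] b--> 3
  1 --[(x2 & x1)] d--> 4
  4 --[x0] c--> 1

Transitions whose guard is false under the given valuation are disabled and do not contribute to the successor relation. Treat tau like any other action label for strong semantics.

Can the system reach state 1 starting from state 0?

Guard filter leaves 8 enabled edge(s).
depth 0: {0}
depth 1: {4}  now seen {0,4}
depth 2: {5}  now seen {0,4,5}
Reachable = {0,4,5}

Answer: UNREACHABLE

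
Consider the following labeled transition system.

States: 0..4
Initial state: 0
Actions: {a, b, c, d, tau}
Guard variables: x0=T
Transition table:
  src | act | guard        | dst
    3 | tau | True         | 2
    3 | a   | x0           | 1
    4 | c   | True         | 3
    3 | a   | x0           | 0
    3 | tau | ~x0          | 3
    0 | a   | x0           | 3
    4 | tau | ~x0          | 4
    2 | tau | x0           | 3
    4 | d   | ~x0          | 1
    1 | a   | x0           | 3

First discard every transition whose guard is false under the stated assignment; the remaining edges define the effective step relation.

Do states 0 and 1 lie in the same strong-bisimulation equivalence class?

Refine partition for ~:
  round 0: {{0,1,2,3,4}}
  round 1: {{0,1},{2},{3},{4}}
stable after 2 split(s): 4 block(s)
class of 0: {0,1}; class of 1: {0,1}

Answer: BISIMILAR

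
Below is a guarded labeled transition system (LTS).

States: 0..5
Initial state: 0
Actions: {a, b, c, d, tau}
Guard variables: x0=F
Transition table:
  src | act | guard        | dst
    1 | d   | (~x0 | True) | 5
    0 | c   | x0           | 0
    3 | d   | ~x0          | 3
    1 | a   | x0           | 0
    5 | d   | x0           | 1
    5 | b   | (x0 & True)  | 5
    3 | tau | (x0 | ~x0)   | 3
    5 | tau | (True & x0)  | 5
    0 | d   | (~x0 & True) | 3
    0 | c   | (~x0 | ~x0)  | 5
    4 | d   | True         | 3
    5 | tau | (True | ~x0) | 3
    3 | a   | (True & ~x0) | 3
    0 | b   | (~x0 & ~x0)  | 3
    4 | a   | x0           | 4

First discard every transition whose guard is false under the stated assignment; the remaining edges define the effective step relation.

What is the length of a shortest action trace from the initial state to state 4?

Answer: UNREACHABLE

Trace:
Layered search for 4:
  Layer 0: {0}
  Layer 1: {3,5}
4 never appears.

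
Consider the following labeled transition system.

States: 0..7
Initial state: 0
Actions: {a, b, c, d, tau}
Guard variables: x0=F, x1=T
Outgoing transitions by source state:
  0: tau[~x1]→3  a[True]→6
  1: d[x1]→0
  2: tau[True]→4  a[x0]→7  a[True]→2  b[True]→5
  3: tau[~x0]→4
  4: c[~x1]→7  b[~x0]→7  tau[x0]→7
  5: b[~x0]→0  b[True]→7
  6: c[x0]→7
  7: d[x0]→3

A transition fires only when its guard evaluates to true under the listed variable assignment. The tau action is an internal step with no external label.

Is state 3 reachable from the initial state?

Guard filter leaves 9 enabled edge(s).
Layer 0: {0}
Layer 1: {6}  cumulative {0,6}
R = {0,6}

Answer: UNREACHABLE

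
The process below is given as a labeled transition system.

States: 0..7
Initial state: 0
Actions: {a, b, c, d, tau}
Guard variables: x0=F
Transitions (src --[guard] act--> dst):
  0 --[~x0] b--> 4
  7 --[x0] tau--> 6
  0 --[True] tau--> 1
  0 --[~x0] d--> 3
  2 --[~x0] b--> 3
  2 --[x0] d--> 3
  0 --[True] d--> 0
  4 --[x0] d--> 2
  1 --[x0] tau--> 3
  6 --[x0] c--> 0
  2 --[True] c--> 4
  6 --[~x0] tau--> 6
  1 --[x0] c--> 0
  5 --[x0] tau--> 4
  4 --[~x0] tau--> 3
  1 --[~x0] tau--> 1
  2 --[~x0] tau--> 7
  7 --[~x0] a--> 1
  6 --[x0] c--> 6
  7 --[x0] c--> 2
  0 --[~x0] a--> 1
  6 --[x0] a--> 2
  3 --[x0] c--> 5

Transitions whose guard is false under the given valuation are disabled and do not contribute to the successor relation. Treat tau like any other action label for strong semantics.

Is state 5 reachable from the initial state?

Answer: UNREACHABLE

Working:
Guard filter leaves 12 enabled edge(s).
Layer 0: {0}
Layer 1: {1,3,4}  now seen {0,1,3,4}
Reach set: {0,1,3,4}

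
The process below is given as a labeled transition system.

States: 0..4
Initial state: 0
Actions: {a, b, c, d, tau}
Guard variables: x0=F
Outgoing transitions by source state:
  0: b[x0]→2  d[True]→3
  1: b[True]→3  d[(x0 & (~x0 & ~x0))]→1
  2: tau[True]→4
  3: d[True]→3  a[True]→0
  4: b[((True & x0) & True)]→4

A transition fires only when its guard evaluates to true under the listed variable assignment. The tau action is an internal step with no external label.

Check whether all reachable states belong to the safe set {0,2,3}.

Answer: INVARIANT HOLDS

Working:
Allowed set {0,2,3}
Reach set: {0,3}
  0: safe
  3: safe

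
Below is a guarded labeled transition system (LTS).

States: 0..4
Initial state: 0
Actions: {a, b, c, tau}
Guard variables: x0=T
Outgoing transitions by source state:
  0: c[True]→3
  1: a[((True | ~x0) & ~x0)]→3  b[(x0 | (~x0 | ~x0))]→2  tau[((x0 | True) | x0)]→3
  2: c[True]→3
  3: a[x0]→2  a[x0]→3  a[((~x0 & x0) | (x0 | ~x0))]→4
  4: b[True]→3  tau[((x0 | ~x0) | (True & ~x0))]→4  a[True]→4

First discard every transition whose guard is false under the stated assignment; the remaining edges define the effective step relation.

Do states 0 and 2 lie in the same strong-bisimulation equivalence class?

Bisimulation quotient by refinement:
  π0 = {{0,1,2,3,4}}
  π1 = {{0,2},{1},{3},{4}}
4 equivalence class(es) (converged in 2)
class of 0: {0,2}; class of 2: {0,2}

Answer: BISIMILAR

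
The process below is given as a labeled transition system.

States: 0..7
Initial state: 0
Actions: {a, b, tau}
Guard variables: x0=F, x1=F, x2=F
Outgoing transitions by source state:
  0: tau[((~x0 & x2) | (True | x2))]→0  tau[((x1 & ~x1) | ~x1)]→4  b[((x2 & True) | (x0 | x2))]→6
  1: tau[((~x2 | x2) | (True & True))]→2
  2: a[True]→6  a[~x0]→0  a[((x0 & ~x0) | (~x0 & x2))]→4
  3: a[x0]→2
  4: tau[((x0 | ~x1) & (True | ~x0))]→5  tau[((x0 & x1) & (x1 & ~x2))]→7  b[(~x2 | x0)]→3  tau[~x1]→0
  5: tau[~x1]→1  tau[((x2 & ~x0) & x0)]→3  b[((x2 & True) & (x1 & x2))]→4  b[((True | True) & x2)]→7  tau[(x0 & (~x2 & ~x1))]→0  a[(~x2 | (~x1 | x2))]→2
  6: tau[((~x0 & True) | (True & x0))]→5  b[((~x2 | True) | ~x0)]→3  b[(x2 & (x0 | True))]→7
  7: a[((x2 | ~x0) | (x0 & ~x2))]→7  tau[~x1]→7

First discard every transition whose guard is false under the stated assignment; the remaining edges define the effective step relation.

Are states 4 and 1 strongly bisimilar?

Answer: NOT BISIMILAR

Trace:
Compute ~ classes (split until stable):
  round 0: {{0,1,2,3,4,5,6,7}}
  round 1: {{0,1},{2},{3},{4,6},{5,7}}
  round 2: {{0},{1},{2},{3},{4},{5},{6},{7}}
8 equivalence class(es) (converged in 3)
[4]={4}  [1]={1}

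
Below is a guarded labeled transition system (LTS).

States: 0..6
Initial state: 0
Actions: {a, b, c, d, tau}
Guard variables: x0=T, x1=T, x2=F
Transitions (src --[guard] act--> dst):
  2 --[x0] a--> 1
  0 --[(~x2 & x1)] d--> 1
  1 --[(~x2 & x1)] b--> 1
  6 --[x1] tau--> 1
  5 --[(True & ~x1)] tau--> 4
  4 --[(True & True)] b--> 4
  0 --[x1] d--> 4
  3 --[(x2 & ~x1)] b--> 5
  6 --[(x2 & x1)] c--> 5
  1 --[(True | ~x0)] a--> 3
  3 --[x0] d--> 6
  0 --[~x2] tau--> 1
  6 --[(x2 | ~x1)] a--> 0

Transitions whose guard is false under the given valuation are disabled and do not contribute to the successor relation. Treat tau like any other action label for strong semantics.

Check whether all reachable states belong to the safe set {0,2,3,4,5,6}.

Inv-set: {0,2,3,4,5,6}
Reach set: {0,1,3,4,6}
  0: ok
  1: ✗ unsafe
  3: ok
  4: ok
  6: ok
witness against invariant: d → 1

Answer: INVARIANT VIOLATED at state 1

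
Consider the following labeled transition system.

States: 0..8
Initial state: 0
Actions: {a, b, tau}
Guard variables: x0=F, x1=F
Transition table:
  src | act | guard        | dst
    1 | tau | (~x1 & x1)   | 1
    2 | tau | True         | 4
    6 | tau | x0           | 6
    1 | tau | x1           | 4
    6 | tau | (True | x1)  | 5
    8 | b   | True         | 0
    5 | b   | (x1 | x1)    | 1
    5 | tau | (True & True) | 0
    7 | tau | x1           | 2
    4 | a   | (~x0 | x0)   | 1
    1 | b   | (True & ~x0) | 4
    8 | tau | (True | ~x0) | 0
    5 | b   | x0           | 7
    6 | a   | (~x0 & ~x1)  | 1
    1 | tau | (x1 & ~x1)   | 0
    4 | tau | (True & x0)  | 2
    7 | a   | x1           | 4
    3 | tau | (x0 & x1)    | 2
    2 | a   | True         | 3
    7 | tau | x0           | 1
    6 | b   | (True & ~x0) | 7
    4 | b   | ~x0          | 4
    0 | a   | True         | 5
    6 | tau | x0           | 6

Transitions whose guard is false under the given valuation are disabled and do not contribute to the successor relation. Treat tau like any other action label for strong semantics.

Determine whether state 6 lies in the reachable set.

Answer: UNREACHABLE

Working:
12 transition(s) survive guard evaluation.
L0 = {0}
L1 = {5}  cumulative {0,5}
R = {0,5}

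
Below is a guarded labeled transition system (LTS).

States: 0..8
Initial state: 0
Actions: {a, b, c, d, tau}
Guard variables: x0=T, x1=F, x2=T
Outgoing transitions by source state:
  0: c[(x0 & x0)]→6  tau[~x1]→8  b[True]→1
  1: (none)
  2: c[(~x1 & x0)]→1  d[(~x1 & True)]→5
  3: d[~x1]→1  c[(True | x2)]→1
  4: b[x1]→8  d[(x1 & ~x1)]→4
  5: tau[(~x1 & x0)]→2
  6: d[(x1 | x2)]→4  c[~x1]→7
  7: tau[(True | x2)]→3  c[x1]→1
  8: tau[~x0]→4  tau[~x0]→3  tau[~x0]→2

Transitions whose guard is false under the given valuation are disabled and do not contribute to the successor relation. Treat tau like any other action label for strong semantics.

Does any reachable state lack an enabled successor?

Answer: DEADLOCK at state 1

Trace:
Reachable = {0,1,3,4,6,7,8}
  0: b→1  c→6  tau→8  [3 exit(s)]
  1: ∅  [deadlock]
  3: c→1  d→1  [2 exit(s)]
  4: ∅  [deadlock]
  6: c→7  d→4  [2 exit(s)]
  7: tau→3  [1 exit(s)]
  8: ∅  [deadlock]
trace reaching 1: b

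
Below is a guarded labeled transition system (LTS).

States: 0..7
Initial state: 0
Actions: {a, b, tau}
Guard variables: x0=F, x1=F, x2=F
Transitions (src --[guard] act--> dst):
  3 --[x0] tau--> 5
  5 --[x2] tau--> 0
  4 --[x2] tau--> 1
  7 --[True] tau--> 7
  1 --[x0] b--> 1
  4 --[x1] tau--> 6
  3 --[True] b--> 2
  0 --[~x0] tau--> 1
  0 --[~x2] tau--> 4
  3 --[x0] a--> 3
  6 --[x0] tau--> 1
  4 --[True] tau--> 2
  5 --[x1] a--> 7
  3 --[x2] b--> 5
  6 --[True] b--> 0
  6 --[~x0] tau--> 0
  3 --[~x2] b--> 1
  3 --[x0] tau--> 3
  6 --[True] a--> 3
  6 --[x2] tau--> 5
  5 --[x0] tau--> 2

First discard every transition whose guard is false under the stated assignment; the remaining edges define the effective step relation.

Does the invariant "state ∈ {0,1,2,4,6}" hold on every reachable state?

Allowed set {0,1,2,4,6}
R = {0,1,2,4}
  0: ✓
  1: ✓
  2: ✓
  4: ✓

Answer: INVARIANT HOLDS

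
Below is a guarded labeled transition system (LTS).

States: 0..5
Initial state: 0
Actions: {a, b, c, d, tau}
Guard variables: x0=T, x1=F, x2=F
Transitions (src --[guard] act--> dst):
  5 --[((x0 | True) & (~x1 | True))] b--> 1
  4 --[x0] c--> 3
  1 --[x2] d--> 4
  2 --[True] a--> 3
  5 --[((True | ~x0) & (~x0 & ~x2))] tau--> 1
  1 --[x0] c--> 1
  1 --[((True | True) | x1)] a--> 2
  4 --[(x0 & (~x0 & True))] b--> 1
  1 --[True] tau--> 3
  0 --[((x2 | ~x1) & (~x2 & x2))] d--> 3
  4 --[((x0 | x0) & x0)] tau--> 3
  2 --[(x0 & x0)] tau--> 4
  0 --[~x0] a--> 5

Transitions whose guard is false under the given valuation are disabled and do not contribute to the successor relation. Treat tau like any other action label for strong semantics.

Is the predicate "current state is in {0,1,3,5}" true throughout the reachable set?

Answer: INVARIANT HOLDS

Trace:
Inv-set: {0,1,3,5}
Reach set: {0}
  0: ok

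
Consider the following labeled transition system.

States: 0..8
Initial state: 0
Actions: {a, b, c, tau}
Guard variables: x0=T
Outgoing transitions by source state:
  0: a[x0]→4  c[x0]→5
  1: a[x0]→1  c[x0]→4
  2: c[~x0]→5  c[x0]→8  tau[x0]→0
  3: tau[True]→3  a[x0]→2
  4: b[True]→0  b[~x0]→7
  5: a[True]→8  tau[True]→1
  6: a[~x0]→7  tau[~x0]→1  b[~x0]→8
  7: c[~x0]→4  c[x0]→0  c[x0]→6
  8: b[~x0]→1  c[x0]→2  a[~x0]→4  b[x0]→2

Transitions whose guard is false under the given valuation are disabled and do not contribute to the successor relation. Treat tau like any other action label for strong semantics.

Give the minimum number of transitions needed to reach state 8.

Answer: 2

Trace:
BFS to 8:
  Layer 0: {0}
  Layer 1: {4,5}
  Layer 2: {1,8}
first hit 8 at d=2 via c·a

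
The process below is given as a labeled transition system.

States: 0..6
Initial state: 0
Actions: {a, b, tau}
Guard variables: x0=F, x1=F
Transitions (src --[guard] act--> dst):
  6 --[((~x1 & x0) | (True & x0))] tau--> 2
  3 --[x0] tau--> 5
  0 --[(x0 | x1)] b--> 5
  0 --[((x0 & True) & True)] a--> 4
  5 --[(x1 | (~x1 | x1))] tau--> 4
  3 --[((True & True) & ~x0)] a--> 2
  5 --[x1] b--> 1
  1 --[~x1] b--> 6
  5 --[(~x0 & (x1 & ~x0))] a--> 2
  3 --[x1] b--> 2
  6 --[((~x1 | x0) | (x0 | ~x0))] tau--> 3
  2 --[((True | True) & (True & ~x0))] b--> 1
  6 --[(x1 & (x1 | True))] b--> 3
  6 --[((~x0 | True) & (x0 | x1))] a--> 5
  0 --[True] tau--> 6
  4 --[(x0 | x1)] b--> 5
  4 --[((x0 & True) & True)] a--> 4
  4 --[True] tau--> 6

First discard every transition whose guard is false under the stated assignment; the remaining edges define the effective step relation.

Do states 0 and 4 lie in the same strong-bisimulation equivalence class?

Answer: BISIMILAR

Working:
Refine partition for ~:
  π0 = {{0,1,2,3,4,5,6}}
  π1 = {{0,4,5,6},{1,2},{3}}
  π2 = {{0,4,5},{1},{2},{3},{6}}
  π3 = {{0,4},{1},{2},{3},{5},{6}}
Fixed point at round 4; 6 class(es).
0∈{0,4}, 4∈{0,4}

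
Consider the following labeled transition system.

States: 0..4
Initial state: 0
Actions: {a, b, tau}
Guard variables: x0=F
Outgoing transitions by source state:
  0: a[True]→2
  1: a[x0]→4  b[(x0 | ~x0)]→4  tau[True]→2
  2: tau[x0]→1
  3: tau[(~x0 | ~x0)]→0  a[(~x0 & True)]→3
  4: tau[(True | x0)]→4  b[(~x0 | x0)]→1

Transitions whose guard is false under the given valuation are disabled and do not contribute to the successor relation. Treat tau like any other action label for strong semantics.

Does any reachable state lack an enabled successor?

Reachable = {0,2}
  0: a→2  [1 exit(s)]
  2: ∅  [no exit]
trace reaching 2: a

Answer: DEADLOCK at state 2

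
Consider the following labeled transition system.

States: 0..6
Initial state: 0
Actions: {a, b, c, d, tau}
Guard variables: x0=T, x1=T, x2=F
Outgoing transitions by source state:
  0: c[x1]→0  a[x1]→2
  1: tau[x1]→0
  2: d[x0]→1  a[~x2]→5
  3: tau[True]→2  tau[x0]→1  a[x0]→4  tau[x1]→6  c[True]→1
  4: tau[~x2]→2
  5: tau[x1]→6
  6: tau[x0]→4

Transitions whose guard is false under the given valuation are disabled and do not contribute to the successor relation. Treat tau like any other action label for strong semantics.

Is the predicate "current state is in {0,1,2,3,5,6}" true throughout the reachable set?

Answer: INVARIANT VIOLATED at state 4

Working:
Safe = {0,1,2,3,5,6}
Reach set: {0,1,2,4,5,6}
  0: safe
  1: safe
  2: safe
  4: outside
  5: safe
  6: safe
reach 4 via a·a·tau·tau — violates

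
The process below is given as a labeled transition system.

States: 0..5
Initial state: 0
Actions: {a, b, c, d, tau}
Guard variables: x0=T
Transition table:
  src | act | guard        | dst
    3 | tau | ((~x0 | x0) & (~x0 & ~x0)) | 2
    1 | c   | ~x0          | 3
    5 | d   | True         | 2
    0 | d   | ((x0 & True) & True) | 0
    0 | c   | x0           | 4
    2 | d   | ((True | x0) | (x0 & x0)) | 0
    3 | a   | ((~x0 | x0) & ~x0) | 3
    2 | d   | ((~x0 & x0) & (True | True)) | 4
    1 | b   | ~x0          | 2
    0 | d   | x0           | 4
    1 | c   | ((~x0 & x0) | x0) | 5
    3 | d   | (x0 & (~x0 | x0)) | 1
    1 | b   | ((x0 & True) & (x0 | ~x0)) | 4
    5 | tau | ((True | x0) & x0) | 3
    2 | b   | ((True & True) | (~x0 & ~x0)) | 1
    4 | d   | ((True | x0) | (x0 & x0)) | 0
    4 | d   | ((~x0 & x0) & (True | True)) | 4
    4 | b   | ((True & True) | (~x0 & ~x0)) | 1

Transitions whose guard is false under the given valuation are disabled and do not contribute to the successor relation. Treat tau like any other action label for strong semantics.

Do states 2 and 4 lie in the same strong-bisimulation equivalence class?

Compute ~ classes (split until stable):
  P[0] = {{0,1,2,3,4,5}}
  P[1] = {{0},{1},{2,4},{3},{5}}
5 equivalence class(es) (converged in 2)
class of 2: {2,4}; class of 4: {2,4}

Answer: BISIMILAR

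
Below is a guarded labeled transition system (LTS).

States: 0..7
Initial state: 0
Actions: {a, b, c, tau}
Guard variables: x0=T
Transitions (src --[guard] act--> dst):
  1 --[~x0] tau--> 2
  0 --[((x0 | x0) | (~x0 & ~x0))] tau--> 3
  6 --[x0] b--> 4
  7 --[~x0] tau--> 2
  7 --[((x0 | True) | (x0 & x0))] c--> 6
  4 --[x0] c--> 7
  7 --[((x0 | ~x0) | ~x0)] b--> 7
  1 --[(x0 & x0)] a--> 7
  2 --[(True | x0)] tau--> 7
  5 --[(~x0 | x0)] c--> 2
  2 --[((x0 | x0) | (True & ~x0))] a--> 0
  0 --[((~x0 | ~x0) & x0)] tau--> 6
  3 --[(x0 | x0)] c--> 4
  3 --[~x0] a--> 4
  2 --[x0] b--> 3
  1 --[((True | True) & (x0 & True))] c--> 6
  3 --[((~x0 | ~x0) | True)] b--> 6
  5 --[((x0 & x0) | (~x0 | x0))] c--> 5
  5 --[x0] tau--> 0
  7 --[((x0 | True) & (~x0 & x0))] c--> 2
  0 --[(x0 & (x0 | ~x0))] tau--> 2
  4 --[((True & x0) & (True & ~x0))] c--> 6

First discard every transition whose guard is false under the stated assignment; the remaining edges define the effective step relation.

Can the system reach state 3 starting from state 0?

Answer: REACHABLE

Working:
Guard filter leaves 16 enabled edge(s).
L0 = {0}
L1 = {2,3}  cumulative {0,2,3}
L2 = {4,6,7}  cumulative {0,2,3,4,6,7}
Reachable = {0,2,3,4,6,7}
witness 3: tau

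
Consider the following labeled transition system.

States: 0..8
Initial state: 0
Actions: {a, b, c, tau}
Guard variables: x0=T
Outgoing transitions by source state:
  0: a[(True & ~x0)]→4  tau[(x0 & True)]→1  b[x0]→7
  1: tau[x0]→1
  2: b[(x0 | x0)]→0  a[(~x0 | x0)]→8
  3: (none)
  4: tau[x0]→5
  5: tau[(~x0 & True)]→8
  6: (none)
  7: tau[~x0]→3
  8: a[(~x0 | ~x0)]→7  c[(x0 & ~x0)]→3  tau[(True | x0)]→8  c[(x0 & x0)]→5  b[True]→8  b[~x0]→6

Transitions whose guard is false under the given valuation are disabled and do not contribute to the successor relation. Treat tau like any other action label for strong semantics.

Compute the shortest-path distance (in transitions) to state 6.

Answer: UNREACHABLE

Trace:
BFS to 6:
  L0 = {0}
  L1 = {1,7}
6 never appears.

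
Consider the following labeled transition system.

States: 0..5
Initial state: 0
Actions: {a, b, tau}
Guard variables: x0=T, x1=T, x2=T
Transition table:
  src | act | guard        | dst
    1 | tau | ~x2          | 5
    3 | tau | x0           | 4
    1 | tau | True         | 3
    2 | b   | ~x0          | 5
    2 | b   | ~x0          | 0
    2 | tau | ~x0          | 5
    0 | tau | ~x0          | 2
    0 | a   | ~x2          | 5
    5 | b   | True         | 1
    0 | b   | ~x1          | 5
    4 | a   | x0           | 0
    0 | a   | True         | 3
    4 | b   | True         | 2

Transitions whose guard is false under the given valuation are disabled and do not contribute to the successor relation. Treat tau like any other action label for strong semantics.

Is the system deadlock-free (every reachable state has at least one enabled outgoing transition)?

Reachable = {0,2,3,4}
  0: a→3  [deg 1]
  2: ∅  [deadlock]
  3: tau→4  [deg 1]
  4: a→0  b→2  [deg 2]
witness 2: a·tau·b

Answer: DEADLOCK at state 2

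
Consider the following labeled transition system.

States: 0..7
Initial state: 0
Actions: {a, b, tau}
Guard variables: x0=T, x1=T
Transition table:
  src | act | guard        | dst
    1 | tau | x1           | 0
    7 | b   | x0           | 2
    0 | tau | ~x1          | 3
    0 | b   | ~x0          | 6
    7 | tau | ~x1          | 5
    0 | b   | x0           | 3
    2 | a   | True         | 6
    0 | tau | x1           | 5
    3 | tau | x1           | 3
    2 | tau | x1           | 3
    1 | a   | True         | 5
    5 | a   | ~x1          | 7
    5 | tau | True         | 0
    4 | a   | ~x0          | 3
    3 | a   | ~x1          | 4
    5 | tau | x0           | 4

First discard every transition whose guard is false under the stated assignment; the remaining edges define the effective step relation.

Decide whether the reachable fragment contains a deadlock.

Reach set: {0,3,4,5}
  0: b→3  tau→5  [2 out]
  3: tau→3  [1 out]
  4: ∅  [no exit]
  5: tau→0  tau→4  [2 out]
witness 4: tau·tau

Answer: DEADLOCK at state 4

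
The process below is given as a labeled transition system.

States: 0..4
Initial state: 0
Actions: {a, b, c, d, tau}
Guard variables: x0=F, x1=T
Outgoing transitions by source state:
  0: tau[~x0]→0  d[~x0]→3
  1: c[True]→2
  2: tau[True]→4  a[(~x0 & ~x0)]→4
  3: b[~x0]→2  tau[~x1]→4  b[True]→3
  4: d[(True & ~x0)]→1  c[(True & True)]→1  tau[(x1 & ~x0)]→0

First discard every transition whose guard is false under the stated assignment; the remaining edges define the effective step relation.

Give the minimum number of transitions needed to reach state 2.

Layered search for 2:
  depth 0: {0}
  depth 1: {3}
  depth 2: {2}
2 enters at depth 2; path d·b

Answer: 2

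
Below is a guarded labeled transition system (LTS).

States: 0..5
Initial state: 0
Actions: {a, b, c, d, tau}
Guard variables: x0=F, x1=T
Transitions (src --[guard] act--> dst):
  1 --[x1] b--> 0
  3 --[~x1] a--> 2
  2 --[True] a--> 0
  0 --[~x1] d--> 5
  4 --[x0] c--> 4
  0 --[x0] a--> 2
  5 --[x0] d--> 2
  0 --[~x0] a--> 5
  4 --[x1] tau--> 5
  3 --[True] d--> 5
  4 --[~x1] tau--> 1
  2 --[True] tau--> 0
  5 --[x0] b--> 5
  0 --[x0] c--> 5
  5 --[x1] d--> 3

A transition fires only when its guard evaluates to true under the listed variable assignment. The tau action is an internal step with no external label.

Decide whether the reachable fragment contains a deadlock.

R = {0,3,5}
  0: a→5  [1 exit(s)]
  3: d→5  [1 exit(s)]
  5: d→3  [1 exit(s)]

Answer: DEADLOCK-FREE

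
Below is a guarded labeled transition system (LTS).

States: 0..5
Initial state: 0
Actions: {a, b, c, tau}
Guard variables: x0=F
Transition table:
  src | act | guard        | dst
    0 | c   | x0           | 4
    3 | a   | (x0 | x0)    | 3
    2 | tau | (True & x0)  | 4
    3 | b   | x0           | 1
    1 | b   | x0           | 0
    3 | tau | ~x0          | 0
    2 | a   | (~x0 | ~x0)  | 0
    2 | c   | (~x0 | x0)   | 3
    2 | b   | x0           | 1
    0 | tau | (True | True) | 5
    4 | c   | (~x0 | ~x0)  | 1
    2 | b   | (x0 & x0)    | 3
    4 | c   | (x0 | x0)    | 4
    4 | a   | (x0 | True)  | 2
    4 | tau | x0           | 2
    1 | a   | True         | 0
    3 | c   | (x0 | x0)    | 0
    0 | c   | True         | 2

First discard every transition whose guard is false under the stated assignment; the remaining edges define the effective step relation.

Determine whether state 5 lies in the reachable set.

After dropping false guards: 8 live edges.
depth 0: {0}
depth 1: {2,5}  now seen {0,2,5}
depth 2: {3}  now seen {0,2,3,5}
Reachable = {0,2,3,5}
trace reaching 5: tau

Answer: REACHABLE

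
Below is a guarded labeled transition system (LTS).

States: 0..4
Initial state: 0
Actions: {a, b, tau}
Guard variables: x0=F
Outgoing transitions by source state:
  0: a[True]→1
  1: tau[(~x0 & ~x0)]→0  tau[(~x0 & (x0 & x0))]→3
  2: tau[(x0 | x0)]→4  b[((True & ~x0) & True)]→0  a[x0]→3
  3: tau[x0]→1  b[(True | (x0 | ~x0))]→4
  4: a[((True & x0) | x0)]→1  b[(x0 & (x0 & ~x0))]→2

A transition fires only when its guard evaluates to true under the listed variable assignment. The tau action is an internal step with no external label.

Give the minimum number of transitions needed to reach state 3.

Answer: UNREACHABLE

Working:
Layered search for 3:
  depth 0: {0}
  depth 1: {1}
3 never appears.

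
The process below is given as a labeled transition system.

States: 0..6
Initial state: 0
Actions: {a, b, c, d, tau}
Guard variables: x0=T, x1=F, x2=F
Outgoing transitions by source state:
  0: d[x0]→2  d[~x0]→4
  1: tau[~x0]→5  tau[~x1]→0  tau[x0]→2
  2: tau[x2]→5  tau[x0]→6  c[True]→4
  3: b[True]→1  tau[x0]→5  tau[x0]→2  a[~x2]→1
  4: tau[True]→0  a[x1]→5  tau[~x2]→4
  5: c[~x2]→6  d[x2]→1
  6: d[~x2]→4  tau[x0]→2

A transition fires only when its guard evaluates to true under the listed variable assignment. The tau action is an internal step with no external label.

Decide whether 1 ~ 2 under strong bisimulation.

Answer: NOT BISIMILAR

Trace:
Compute ~ classes (split until stable):
  round 0: {{0,1,2,3,4,5,6}}
  round 1: {{0},{1,4},{2},{3},{5},{6}}
  round 2: {{0},{1},{2},{3},{4},{5},{6}}
stable after 3 split(s): 7 block(s)
[1]={1}  [2]={2}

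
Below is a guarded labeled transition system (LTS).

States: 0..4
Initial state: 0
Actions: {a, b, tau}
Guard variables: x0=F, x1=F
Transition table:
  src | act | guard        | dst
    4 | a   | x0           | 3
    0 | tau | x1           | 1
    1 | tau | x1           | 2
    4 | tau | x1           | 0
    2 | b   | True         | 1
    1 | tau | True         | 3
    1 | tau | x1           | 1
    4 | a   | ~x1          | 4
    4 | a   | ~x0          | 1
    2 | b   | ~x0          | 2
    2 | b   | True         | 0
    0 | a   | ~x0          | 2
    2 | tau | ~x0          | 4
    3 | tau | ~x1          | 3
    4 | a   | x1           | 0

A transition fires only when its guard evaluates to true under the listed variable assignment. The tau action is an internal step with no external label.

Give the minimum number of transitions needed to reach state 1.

Answer: 2

Analysis:
BFS to 1:
  depth 0: {0}
  depth 1: {2}
  depth 2: {1,4}
1 enters at depth 2; path a·b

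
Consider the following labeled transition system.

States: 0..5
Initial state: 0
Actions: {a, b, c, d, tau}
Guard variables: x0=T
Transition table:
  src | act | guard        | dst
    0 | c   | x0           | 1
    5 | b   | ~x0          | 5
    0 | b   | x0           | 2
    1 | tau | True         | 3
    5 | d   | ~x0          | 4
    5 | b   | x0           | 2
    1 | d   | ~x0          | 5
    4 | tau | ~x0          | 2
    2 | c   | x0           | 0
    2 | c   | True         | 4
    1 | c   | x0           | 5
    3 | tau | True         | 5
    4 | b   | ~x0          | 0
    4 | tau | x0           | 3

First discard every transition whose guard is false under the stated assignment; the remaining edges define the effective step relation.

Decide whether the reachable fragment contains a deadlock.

Reachable = {0,1,2,3,4,5}
  0: b→2  c→1  [2 exit(s)]
  1: c→5  tau→3  [2 exit(s)]
  2: c→0  c→4  [2 exit(s)]
  3: tau→5  [1 exit(s)]
  4: tau→3  [1 exit(s)]
  5: b→2  [1 exit(s)]

Answer: DEADLOCK-FREE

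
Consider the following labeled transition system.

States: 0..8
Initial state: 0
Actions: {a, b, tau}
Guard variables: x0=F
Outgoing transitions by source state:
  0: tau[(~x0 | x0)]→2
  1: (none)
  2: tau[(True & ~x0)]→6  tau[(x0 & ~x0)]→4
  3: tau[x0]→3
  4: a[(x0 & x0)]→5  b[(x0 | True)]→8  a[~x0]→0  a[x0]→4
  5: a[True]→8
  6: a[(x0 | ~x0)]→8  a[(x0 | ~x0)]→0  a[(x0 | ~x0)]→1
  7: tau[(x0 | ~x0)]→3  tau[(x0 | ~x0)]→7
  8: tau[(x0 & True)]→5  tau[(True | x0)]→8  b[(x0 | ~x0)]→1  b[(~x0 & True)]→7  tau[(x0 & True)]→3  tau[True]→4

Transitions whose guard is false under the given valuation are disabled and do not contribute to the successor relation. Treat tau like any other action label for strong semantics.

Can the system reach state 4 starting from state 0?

Answer: REACHABLE

Analysis:
After dropping false guards: 14 live edges.
Layer 0: {0}
Layer 1: {2}  cumulative {0,2}
Layer 2: {6}  cumulative {0,2,6}
Layer 3: {1,8}  cumulative {0,1,2,6,8}
Layer 4: {4,7}  cumulative {0,1,2,4,6,7,8}
Layer 5: {3}  cumulative {0,1,2,3,4,6,7,8}
Reach set: {0,1,2,3,4,6,7,8}
trace reaching 4: tau·tau·a·tau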